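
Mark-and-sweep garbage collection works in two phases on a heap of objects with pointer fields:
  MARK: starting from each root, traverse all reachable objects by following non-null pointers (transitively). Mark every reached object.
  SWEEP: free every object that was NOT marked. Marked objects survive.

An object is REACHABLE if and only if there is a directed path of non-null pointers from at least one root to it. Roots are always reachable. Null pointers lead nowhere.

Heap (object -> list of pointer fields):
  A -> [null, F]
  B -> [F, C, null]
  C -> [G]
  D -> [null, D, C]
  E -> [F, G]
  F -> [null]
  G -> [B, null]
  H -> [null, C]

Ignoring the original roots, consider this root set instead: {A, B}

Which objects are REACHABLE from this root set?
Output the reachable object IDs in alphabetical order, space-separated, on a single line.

Answer: A B C F G

Derivation:
Roots: A B
Mark A: refs=null F, marked=A
Mark B: refs=F C null, marked=A B
Mark F: refs=null, marked=A B F
Mark C: refs=G, marked=A B C F
Mark G: refs=B null, marked=A B C F G
Unmarked (collected): D E H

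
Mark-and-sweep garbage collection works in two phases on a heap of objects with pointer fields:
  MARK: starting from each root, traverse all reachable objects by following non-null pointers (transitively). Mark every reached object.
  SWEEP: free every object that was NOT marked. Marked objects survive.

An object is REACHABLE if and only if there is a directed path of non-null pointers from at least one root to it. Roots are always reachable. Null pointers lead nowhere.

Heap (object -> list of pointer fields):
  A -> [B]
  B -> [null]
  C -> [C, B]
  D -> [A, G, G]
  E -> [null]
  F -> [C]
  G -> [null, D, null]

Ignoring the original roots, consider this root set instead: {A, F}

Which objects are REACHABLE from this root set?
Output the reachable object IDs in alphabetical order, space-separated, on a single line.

Roots: A F
Mark A: refs=B, marked=A
Mark F: refs=C, marked=A F
Mark B: refs=null, marked=A B F
Mark C: refs=C B, marked=A B C F
Unmarked (collected): D E G

Answer: A B C F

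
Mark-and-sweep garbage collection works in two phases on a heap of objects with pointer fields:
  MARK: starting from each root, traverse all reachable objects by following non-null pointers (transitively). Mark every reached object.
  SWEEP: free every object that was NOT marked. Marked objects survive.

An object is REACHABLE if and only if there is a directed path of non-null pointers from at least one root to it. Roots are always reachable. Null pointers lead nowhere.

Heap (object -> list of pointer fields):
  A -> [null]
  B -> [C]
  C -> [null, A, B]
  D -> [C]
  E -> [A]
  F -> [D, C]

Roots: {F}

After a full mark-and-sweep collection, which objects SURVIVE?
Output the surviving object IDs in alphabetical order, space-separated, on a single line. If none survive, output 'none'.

Answer: A B C D F

Derivation:
Roots: F
Mark F: refs=D C, marked=F
Mark D: refs=C, marked=D F
Mark C: refs=null A B, marked=C D F
Mark A: refs=null, marked=A C D F
Mark B: refs=C, marked=A B C D F
Unmarked (collected): E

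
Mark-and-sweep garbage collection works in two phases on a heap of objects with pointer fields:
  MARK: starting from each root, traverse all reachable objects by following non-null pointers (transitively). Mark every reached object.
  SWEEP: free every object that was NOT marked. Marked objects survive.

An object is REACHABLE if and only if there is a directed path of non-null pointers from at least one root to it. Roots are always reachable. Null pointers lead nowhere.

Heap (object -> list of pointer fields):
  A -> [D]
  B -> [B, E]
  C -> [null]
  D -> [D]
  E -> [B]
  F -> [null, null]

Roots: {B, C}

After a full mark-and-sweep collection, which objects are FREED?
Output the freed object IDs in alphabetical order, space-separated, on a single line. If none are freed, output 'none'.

Roots: B C
Mark B: refs=B E, marked=B
Mark C: refs=null, marked=B C
Mark E: refs=B, marked=B C E
Unmarked (collected): A D F

Answer: A D F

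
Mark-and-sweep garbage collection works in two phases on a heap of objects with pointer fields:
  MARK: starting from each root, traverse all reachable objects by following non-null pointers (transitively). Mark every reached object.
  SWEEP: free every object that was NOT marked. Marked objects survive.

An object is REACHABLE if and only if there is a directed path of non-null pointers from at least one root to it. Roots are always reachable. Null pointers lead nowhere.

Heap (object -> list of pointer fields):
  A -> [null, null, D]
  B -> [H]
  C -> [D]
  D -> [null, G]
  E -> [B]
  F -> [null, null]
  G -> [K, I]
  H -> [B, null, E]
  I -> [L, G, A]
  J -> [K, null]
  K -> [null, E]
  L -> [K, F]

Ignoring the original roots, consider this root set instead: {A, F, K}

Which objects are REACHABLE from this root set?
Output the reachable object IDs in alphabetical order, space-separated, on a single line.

Answer: A B D E F G H I K L

Derivation:
Roots: A F K
Mark A: refs=null null D, marked=A
Mark F: refs=null null, marked=A F
Mark K: refs=null E, marked=A F K
Mark D: refs=null G, marked=A D F K
Mark E: refs=B, marked=A D E F K
Mark G: refs=K I, marked=A D E F G K
Mark B: refs=H, marked=A B D E F G K
Mark I: refs=L G A, marked=A B D E F G I K
Mark H: refs=B null E, marked=A B D E F G H I K
Mark L: refs=K F, marked=A B D E F G H I K L
Unmarked (collected): C J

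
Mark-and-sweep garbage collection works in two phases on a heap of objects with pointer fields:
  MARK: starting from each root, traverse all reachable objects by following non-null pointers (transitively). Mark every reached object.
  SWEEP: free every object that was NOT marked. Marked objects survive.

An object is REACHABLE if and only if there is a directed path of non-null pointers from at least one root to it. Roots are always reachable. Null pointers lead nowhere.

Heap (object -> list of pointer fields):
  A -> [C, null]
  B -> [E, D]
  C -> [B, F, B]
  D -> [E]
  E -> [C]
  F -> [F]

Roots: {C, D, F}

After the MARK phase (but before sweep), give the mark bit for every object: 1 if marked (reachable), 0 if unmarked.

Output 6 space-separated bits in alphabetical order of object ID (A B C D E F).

Roots: C D F
Mark C: refs=B F B, marked=C
Mark D: refs=E, marked=C D
Mark F: refs=F, marked=C D F
Mark B: refs=E D, marked=B C D F
Mark E: refs=C, marked=B C D E F
Unmarked (collected): A

Answer: 0 1 1 1 1 1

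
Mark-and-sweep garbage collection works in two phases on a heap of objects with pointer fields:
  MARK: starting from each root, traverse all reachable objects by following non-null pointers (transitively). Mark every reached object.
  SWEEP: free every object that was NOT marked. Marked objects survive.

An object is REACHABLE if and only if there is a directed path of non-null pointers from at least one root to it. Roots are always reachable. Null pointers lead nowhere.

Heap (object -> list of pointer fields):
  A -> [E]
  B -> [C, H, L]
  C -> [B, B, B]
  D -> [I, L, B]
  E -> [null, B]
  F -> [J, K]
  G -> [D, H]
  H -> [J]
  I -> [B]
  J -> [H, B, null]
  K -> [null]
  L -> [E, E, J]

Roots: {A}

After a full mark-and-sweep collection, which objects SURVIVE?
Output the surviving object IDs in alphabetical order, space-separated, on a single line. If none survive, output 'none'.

Roots: A
Mark A: refs=E, marked=A
Mark E: refs=null B, marked=A E
Mark B: refs=C H L, marked=A B E
Mark C: refs=B B B, marked=A B C E
Mark H: refs=J, marked=A B C E H
Mark L: refs=E E J, marked=A B C E H L
Mark J: refs=H B null, marked=A B C E H J L
Unmarked (collected): D F G I K

Answer: A B C E H J L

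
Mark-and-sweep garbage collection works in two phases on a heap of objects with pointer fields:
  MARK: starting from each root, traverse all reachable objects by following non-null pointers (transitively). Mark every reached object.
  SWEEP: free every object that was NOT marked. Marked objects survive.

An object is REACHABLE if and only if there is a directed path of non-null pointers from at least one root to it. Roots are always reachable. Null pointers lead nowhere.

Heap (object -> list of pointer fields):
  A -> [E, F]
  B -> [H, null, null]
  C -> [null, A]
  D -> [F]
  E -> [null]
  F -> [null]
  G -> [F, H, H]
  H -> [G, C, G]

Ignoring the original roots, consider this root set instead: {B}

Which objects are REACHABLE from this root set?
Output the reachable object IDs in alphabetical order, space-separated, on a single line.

Answer: A B C E F G H

Derivation:
Roots: B
Mark B: refs=H null null, marked=B
Mark H: refs=G C G, marked=B H
Mark G: refs=F H H, marked=B G H
Mark C: refs=null A, marked=B C G H
Mark F: refs=null, marked=B C F G H
Mark A: refs=E F, marked=A B C F G H
Mark E: refs=null, marked=A B C E F G H
Unmarked (collected): D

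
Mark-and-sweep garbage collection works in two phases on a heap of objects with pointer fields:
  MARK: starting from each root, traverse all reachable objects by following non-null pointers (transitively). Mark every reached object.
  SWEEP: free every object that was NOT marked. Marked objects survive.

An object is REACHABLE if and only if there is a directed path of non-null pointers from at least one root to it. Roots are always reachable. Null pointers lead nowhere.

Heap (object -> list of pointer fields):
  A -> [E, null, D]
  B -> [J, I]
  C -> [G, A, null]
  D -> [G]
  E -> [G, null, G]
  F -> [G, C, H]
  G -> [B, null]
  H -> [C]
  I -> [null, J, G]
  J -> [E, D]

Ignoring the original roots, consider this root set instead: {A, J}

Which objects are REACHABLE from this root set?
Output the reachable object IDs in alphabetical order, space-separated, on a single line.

Answer: A B D E G I J

Derivation:
Roots: A J
Mark A: refs=E null D, marked=A
Mark J: refs=E D, marked=A J
Mark E: refs=G null G, marked=A E J
Mark D: refs=G, marked=A D E J
Mark G: refs=B null, marked=A D E G J
Mark B: refs=J I, marked=A B D E G J
Mark I: refs=null J G, marked=A B D E G I J
Unmarked (collected): C F H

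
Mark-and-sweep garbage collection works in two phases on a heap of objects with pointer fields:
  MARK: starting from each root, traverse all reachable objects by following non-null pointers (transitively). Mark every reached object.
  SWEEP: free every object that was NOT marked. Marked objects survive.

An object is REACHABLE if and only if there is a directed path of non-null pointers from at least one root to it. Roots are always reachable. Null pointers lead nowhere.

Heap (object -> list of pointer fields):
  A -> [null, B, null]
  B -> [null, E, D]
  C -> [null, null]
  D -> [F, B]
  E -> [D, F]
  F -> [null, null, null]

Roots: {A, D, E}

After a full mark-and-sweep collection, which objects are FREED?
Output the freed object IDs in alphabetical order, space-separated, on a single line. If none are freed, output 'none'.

Roots: A D E
Mark A: refs=null B null, marked=A
Mark D: refs=F B, marked=A D
Mark E: refs=D F, marked=A D E
Mark B: refs=null E D, marked=A B D E
Mark F: refs=null null null, marked=A B D E F
Unmarked (collected): C

Answer: C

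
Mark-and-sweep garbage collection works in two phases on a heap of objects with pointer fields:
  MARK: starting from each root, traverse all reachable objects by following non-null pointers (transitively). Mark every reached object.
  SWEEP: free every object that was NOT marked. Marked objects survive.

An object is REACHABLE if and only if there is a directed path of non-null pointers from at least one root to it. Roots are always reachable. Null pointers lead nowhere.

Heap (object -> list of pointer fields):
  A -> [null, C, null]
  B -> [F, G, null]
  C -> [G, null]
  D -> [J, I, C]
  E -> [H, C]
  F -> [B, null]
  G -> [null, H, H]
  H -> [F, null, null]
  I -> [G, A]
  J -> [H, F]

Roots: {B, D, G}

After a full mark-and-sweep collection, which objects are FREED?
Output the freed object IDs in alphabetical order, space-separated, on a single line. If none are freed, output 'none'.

Roots: B D G
Mark B: refs=F G null, marked=B
Mark D: refs=J I C, marked=B D
Mark G: refs=null H H, marked=B D G
Mark F: refs=B null, marked=B D F G
Mark J: refs=H F, marked=B D F G J
Mark I: refs=G A, marked=B D F G I J
Mark C: refs=G null, marked=B C D F G I J
Mark H: refs=F null null, marked=B C D F G H I J
Mark A: refs=null C null, marked=A B C D F G H I J
Unmarked (collected): E

Answer: E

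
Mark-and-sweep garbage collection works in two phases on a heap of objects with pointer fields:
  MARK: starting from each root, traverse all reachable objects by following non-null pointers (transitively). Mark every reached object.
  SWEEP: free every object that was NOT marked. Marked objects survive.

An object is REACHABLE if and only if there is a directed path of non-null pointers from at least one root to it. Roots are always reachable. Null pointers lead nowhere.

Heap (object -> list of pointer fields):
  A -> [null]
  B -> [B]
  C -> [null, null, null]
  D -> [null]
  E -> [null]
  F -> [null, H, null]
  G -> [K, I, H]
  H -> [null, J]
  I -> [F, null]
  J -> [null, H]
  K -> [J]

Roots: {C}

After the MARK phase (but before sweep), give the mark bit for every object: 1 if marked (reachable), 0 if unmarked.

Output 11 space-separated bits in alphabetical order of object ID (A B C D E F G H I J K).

Answer: 0 0 1 0 0 0 0 0 0 0 0

Derivation:
Roots: C
Mark C: refs=null null null, marked=C
Unmarked (collected): A B D E F G H I J K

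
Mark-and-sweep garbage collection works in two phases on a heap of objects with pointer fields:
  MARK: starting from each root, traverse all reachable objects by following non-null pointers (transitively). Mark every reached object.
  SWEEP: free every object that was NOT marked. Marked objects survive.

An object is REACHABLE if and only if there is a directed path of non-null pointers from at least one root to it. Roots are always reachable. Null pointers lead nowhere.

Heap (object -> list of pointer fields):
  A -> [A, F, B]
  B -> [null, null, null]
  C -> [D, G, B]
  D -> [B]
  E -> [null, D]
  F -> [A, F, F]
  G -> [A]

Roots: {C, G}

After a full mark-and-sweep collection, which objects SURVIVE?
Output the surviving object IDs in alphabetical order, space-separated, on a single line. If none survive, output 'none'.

Answer: A B C D F G

Derivation:
Roots: C G
Mark C: refs=D G B, marked=C
Mark G: refs=A, marked=C G
Mark D: refs=B, marked=C D G
Mark B: refs=null null null, marked=B C D G
Mark A: refs=A F B, marked=A B C D G
Mark F: refs=A F F, marked=A B C D F G
Unmarked (collected): E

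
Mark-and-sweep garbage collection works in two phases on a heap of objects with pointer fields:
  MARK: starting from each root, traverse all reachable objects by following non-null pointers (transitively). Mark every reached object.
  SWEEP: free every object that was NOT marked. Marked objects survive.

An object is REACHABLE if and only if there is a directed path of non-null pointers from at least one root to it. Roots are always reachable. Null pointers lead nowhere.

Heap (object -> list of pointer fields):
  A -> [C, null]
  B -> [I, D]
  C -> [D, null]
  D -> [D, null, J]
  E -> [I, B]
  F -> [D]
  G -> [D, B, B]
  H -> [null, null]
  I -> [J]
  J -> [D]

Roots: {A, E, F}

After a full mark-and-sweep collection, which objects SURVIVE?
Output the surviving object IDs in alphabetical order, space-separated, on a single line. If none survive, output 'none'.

Roots: A E F
Mark A: refs=C null, marked=A
Mark E: refs=I B, marked=A E
Mark F: refs=D, marked=A E F
Mark C: refs=D null, marked=A C E F
Mark I: refs=J, marked=A C E F I
Mark B: refs=I D, marked=A B C E F I
Mark D: refs=D null J, marked=A B C D E F I
Mark J: refs=D, marked=A B C D E F I J
Unmarked (collected): G H

Answer: A B C D E F I J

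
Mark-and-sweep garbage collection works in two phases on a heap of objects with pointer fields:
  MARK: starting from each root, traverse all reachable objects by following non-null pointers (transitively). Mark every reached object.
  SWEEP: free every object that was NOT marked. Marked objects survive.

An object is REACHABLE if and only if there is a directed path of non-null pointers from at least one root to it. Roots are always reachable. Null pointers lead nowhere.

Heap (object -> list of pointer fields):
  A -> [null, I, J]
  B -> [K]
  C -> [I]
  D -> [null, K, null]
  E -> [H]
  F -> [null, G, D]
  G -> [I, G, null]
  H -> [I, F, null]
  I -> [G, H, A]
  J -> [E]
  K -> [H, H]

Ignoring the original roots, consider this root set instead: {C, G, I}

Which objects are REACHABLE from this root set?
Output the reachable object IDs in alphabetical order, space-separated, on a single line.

Answer: A C D E F G H I J K

Derivation:
Roots: C G I
Mark C: refs=I, marked=C
Mark G: refs=I G null, marked=C G
Mark I: refs=G H A, marked=C G I
Mark H: refs=I F null, marked=C G H I
Mark A: refs=null I J, marked=A C G H I
Mark F: refs=null G D, marked=A C F G H I
Mark J: refs=E, marked=A C F G H I J
Mark D: refs=null K null, marked=A C D F G H I J
Mark E: refs=H, marked=A C D E F G H I J
Mark K: refs=H H, marked=A C D E F G H I J K
Unmarked (collected): B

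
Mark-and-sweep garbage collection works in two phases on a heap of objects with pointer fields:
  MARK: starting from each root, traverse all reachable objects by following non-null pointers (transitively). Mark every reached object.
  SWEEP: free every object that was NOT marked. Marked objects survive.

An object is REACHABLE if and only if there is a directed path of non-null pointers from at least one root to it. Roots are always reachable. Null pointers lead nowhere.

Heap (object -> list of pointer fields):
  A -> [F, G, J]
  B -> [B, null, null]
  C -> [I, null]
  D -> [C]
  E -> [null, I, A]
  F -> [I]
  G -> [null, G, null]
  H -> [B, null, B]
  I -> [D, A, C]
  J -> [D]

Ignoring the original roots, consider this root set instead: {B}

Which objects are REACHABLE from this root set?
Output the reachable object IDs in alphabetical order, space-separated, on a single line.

Roots: B
Mark B: refs=B null null, marked=B
Unmarked (collected): A C D E F G H I J

Answer: B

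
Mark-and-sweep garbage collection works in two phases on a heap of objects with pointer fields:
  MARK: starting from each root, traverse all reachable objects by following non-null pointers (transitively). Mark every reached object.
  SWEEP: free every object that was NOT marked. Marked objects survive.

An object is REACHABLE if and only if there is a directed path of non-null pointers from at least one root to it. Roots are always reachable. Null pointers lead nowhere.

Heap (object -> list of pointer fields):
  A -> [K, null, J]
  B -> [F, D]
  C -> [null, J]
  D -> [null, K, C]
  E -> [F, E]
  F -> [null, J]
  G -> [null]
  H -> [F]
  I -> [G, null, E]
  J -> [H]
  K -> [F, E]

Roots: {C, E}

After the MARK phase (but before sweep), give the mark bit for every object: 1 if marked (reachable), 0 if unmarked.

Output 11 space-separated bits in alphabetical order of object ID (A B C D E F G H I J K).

Roots: C E
Mark C: refs=null J, marked=C
Mark E: refs=F E, marked=C E
Mark J: refs=H, marked=C E J
Mark F: refs=null J, marked=C E F J
Mark H: refs=F, marked=C E F H J
Unmarked (collected): A B D G I K

Answer: 0 0 1 0 1 1 0 1 0 1 0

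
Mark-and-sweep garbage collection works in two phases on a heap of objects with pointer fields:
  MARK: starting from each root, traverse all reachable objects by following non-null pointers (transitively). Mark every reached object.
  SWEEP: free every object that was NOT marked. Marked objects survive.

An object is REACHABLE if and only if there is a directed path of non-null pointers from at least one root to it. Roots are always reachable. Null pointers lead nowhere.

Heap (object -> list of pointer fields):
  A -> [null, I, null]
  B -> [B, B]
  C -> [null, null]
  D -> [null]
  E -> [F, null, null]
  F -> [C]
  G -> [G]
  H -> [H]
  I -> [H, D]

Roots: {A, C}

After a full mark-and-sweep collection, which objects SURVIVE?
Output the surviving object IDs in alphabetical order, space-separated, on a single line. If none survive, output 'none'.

Answer: A C D H I

Derivation:
Roots: A C
Mark A: refs=null I null, marked=A
Mark C: refs=null null, marked=A C
Mark I: refs=H D, marked=A C I
Mark H: refs=H, marked=A C H I
Mark D: refs=null, marked=A C D H I
Unmarked (collected): B E F G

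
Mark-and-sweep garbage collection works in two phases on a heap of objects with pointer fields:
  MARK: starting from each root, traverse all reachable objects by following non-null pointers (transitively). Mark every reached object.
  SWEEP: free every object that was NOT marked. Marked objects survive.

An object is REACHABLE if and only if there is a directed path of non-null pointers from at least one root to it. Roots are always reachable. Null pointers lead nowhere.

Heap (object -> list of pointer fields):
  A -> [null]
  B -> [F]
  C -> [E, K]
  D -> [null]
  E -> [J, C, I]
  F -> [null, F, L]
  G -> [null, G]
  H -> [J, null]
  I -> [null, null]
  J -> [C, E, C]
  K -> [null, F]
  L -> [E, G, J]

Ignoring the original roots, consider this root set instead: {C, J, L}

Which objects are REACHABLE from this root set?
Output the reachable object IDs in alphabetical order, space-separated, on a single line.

Roots: C J L
Mark C: refs=E K, marked=C
Mark J: refs=C E C, marked=C J
Mark L: refs=E G J, marked=C J L
Mark E: refs=J C I, marked=C E J L
Mark K: refs=null F, marked=C E J K L
Mark G: refs=null G, marked=C E G J K L
Mark I: refs=null null, marked=C E G I J K L
Mark F: refs=null F L, marked=C E F G I J K L
Unmarked (collected): A B D H

Answer: C E F G I J K L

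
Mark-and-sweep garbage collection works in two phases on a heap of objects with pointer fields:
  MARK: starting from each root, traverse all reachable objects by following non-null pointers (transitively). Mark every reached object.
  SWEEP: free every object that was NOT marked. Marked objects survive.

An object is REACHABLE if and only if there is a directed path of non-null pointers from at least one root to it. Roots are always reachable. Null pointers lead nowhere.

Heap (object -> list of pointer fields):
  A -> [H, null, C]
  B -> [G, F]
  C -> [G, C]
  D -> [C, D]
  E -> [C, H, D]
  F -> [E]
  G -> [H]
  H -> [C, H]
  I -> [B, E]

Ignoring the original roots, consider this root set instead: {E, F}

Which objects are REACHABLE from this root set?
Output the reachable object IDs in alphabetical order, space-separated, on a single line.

Answer: C D E F G H

Derivation:
Roots: E F
Mark E: refs=C H D, marked=E
Mark F: refs=E, marked=E F
Mark C: refs=G C, marked=C E F
Mark H: refs=C H, marked=C E F H
Mark D: refs=C D, marked=C D E F H
Mark G: refs=H, marked=C D E F G H
Unmarked (collected): A B I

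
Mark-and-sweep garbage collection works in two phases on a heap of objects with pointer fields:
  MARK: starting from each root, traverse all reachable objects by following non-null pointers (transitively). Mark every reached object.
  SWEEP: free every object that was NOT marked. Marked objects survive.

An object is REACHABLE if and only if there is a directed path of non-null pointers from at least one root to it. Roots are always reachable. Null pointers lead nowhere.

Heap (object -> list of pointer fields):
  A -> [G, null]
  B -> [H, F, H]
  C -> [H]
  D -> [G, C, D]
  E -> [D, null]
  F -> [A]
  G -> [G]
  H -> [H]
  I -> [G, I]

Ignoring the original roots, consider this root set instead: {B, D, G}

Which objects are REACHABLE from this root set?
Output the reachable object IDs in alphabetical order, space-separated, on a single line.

Answer: A B C D F G H

Derivation:
Roots: B D G
Mark B: refs=H F H, marked=B
Mark D: refs=G C D, marked=B D
Mark G: refs=G, marked=B D G
Mark H: refs=H, marked=B D G H
Mark F: refs=A, marked=B D F G H
Mark C: refs=H, marked=B C D F G H
Mark A: refs=G null, marked=A B C D F G H
Unmarked (collected): E I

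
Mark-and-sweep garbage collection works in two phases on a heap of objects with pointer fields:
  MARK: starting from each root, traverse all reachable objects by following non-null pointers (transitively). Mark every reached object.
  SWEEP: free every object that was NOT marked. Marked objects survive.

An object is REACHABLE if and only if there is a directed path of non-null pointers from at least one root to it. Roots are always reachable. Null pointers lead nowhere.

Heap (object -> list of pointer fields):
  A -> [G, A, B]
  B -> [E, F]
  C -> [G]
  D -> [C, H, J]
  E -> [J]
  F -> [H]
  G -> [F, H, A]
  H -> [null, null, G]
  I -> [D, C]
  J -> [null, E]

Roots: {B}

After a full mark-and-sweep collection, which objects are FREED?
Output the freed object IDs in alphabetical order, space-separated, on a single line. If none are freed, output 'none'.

Answer: C D I

Derivation:
Roots: B
Mark B: refs=E F, marked=B
Mark E: refs=J, marked=B E
Mark F: refs=H, marked=B E F
Mark J: refs=null E, marked=B E F J
Mark H: refs=null null G, marked=B E F H J
Mark G: refs=F H A, marked=B E F G H J
Mark A: refs=G A B, marked=A B E F G H J
Unmarked (collected): C D I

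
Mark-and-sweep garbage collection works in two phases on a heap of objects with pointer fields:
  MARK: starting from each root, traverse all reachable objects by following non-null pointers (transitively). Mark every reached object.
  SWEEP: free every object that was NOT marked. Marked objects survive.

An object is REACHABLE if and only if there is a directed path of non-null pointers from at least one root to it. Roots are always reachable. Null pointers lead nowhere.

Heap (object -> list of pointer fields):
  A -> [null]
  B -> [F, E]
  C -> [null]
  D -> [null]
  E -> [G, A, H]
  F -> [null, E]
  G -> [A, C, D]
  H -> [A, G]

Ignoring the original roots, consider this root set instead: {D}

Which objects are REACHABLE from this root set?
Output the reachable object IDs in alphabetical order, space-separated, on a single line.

Answer: D

Derivation:
Roots: D
Mark D: refs=null, marked=D
Unmarked (collected): A B C E F G H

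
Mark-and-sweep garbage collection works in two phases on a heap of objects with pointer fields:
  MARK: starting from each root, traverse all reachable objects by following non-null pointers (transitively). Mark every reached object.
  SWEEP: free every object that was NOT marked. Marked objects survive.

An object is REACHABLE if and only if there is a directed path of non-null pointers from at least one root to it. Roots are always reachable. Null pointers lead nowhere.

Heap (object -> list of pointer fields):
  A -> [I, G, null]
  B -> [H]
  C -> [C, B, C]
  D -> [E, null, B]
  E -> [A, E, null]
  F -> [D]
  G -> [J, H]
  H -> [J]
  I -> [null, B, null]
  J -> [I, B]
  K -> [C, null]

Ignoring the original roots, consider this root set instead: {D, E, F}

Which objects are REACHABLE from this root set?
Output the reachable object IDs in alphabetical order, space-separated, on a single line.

Roots: D E F
Mark D: refs=E null B, marked=D
Mark E: refs=A E null, marked=D E
Mark F: refs=D, marked=D E F
Mark B: refs=H, marked=B D E F
Mark A: refs=I G null, marked=A B D E F
Mark H: refs=J, marked=A B D E F H
Mark I: refs=null B null, marked=A B D E F H I
Mark G: refs=J H, marked=A B D E F G H I
Mark J: refs=I B, marked=A B D E F G H I J
Unmarked (collected): C K

Answer: A B D E F G H I J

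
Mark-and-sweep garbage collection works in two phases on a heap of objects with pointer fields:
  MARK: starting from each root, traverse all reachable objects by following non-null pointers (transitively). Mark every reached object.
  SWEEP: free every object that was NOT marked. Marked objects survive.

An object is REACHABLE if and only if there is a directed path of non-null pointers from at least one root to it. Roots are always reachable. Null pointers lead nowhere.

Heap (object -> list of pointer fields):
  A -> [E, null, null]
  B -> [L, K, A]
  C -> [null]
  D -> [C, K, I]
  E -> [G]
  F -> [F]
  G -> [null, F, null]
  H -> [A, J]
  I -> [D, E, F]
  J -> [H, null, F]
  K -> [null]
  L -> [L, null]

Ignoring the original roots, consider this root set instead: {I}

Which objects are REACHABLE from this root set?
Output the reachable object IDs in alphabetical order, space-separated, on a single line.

Roots: I
Mark I: refs=D E F, marked=I
Mark D: refs=C K I, marked=D I
Mark E: refs=G, marked=D E I
Mark F: refs=F, marked=D E F I
Mark C: refs=null, marked=C D E F I
Mark K: refs=null, marked=C D E F I K
Mark G: refs=null F null, marked=C D E F G I K
Unmarked (collected): A B H J L

Answer: C D E F G I K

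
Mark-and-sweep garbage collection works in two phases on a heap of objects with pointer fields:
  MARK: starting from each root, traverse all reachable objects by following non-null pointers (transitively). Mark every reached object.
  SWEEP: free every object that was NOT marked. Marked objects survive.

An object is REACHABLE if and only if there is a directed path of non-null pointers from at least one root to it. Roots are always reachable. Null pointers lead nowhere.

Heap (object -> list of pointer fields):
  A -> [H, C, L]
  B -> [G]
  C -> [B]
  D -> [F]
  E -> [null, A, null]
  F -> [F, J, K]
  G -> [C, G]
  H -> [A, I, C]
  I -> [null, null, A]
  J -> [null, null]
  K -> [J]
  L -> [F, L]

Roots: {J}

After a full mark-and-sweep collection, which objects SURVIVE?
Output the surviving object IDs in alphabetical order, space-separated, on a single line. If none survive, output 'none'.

Roots: J
Mark J: refs=null null, marked=J
Unmarked (collected): A B C D E F G H I K L

Answer: J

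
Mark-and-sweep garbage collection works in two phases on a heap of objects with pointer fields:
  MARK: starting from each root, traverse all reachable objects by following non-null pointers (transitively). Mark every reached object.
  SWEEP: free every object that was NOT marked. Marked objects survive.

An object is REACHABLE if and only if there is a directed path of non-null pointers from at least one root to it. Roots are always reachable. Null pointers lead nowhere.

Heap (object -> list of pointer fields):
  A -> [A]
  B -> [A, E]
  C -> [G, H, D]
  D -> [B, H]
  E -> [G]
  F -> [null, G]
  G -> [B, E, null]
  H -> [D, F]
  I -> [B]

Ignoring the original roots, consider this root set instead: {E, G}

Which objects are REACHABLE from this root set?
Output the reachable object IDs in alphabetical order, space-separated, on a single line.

Answer: A B E G

Derivation:
Roots: E G
Mark E: refs=G, marked=E
Mark G: refs=B E null, marked=E G
Mark B: refs=A E, marked=B E G
Mark A: refs=A, marked=A B E G
Unmarked (collected): C D F H I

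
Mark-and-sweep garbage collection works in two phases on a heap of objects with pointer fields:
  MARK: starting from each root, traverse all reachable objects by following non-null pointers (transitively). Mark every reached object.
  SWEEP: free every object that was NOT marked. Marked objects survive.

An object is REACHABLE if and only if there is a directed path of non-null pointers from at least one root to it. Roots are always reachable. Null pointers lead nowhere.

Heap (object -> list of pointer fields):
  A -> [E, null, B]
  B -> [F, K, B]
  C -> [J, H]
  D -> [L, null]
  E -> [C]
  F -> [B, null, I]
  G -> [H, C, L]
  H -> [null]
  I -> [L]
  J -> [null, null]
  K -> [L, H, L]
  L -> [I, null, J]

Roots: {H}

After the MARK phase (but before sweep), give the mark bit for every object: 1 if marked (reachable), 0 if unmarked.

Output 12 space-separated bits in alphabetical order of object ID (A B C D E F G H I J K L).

Answer: 0 0 0 0 0 0 0 1 0 0 0 0

Derivation:
Roots: H
Mark H: refs=null, marked=H
Unmarked (collected): A B C D E F G I J K L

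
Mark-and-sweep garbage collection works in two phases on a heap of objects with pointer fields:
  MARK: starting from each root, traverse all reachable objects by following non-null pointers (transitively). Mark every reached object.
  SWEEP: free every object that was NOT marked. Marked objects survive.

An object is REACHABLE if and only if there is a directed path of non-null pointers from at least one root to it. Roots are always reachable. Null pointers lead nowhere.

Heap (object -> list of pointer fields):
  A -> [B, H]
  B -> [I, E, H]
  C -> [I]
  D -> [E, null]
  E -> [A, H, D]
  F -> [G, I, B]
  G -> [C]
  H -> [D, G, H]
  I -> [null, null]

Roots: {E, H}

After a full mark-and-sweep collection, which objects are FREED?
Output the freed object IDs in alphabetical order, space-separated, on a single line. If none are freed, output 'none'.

Answer: F

Derivation:
Roots: E H
Mark E: refs=A H D, marked=E
Mark H: refs=D G H, marked=E H
Mark A: refs=B H, marked=A E H
Mark D: refs=E null, marked=A D E H
Mark G: refs=C, marked=A D E G H
Mark B: refs=I E H, marked=A B D E G H
Mark C: refs=I, marked=A B C D E G H
Mark I: refs=null null, marked=A B C D E G H I
Unmarked (collected): F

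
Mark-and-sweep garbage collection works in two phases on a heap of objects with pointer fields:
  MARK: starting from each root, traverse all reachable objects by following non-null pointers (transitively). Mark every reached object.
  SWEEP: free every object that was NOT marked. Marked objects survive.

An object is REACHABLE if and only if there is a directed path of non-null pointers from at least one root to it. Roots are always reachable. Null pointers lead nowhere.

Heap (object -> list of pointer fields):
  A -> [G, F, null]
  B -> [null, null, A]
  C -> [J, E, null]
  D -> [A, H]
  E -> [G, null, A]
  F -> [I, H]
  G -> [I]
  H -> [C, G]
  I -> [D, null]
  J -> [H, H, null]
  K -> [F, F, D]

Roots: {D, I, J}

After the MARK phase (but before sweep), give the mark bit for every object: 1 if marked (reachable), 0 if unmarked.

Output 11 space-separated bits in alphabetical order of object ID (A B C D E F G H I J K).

Answer: 1 0 1 1 1 1 1 1 1 1 0

Derivation:
Roots: D I J
Mark D: refs=A H, marked=D
Mark I: refs=D null, marked=D I
Mark J: refs=H H null, marked=D I J
Mark A: refs=G F null, marked=A D I J
Mark H: refs=C G, marked=A D H I J
Mark G: refs=I, marked=A D G H I J
Mark F: refs=I H, marked=A D F G H I J
Mark C: refs=J E null, marked=A C D F G H I J
Mark E: refs=G null A, marked=A C D E F G H I J
Unmarked (collected): B K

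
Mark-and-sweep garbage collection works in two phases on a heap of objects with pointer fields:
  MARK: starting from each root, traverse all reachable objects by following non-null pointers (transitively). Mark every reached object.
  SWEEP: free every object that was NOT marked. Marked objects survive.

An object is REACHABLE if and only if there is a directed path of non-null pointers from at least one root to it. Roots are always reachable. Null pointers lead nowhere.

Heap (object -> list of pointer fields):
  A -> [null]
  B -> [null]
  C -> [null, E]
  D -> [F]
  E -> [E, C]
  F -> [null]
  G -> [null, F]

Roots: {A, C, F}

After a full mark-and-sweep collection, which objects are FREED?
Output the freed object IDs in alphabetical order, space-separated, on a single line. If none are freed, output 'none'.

Answer: B D G

Derivation:
Roots: A C F
Mark A: refs=null, marked=A
Mark C: refs=null E, marked=A C
Mark F: refs=null, marked=A C F
Mark E: refs=E C, marked=A C E F
Unmarked (collected): B D G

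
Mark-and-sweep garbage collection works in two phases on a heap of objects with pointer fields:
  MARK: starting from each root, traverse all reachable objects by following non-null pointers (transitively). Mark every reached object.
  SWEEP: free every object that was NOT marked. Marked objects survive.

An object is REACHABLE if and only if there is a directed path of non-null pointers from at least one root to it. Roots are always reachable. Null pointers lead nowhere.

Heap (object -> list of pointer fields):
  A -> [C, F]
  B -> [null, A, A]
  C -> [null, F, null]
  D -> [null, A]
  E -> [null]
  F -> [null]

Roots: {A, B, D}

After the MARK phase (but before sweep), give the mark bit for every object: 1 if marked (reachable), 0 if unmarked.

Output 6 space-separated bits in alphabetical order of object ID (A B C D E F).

Roots: A B D
Mark A: refs=C F, marked=A
Mark B: refs=null A A, marked=A B
Mark D: refs=null A, marked=A B D
Mark C: refs=null F null, marked=A B C D
Mark F: refs=null, marked=A B C D F
Unmarked (collected): E

Answer: 1 1 1 1 0 1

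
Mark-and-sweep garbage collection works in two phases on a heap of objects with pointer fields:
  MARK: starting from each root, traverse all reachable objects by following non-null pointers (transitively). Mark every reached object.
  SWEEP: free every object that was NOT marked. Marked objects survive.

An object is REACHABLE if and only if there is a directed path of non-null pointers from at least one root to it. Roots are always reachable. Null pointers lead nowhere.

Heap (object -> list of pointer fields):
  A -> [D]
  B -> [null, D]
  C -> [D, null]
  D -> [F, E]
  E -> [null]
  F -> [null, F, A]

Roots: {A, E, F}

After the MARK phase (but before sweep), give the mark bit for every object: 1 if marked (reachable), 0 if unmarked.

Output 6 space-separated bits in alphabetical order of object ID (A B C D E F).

Answer: 1 0 0 1 1 1

Derivation:
Roots: A E F
Mark A: refs=D, marked=A
Mark E: refs=null, marked=A E
Mark F: refs=null F A, marked=A E F
Mark D: refs=F E, marked=A D E F
Unmarked (collected): B C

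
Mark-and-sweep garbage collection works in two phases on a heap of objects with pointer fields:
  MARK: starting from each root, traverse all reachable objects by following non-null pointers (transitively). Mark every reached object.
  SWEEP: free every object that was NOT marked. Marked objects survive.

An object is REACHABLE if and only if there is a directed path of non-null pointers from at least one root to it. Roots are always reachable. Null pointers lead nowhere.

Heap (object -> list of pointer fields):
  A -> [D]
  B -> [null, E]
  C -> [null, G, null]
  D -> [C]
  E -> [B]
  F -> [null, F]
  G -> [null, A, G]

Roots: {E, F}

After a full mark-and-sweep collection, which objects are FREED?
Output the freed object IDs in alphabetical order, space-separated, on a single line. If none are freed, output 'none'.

Roots: E F
Mark E: refs=B, marked=E
Mark F: refs=null F, marked=E F
Mark B: refs=null E, marked=B E F
Unmarked (collected): A C D G

Answer: A C D G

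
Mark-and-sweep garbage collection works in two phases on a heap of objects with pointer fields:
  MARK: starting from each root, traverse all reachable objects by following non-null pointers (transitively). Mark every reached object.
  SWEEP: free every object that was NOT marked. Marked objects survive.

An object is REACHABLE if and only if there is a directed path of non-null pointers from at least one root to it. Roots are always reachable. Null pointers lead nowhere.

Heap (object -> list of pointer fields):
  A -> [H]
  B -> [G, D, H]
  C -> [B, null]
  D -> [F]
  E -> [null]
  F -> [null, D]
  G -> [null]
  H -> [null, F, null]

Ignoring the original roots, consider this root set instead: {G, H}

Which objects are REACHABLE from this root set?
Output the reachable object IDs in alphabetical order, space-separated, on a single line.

Answer: D F G H

Derivation:
Roots: G H
Mark G: refs=null, marked=G
Mark H: refs=null F null, marked=G H
Mark F: refs=null D, marked=F G H
Mark D: refs=F, marked=D F G H
Unmarked (collected): A B C E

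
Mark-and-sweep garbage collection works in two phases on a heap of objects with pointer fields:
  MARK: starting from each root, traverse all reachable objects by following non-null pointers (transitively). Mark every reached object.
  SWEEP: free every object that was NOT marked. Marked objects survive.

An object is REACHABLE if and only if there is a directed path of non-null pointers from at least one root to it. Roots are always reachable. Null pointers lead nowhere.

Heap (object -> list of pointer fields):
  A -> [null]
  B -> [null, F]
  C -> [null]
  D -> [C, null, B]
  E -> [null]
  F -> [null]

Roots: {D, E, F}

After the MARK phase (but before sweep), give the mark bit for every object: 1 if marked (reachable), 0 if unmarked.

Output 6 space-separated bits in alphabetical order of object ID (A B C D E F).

Roots: D E F
Mark D: refs=C null B, marked=D
Mark E: refs=null, marked=D E
Mark F: refs=null, marked=D E F
Mark C: refs=null, marked=C D E F
Mark B: refs=null F, marked=B C D E F
Unmarked (collected): A

Answer: 0 1 1 1 1 1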